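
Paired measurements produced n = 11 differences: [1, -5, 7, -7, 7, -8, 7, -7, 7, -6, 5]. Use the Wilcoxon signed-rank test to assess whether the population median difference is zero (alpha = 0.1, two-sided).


Step 1: Drop any zero differences (none here) and take |d_i|.
|d| = [1, 5, 7, 7, 7, 8, 7, 7, 7, 6, 5]
Step 2: Midrank |d_i| (ties get averaged ranks).
ranks: |1|->1, |5|->2.5, |7|->7.5, |7|->7.5, |7|->7.5, |8|->11, |7|->7.5, |7|->7.5, |7|->7.5, |6|->4, |5|->2.5
Step 3: Attach original signs; sum ranks with positive sign and with negative sign.
W+ = 1 + 7.5 + 7.5 + 7.5 + 7.5 + 2.5 = 33.5
W- = 2.5 + 7.5 + 11 + 7.5 + 4 = 32.5
(Check: W+ + W- = 66 should equal n(n+1)/2 = 66.)
Step 4: Test statistic W = min(W+, W-) = 32.5.
Step 5: Ties in |d|, so use the tie-corrected normal approximation.
        E[W] = n(n+1)/4 = 11*12/4 = 33.
        Tie groups: |d|=5 (t=2), |d|=7 (t=6); sum(t^3 - t) = 216.
        Var[W] = n(n+1)(2n+1)/24 - sum(t^3-t)/48 = 3036/24 - 216/48 = 122.
        z = (W - E[W]) / sqrt(Var[W]) = (32.5 - 33) / 11.0454 = -0.0453.
        Two-sided p = 2*Phi(z) = 0.963894.
Step 6: alpha = 0.1. fail to reject H0.

W+ = 33.5, W- = 32.5, W = min = 32.5, p = 0.963894, fail to reject H0.


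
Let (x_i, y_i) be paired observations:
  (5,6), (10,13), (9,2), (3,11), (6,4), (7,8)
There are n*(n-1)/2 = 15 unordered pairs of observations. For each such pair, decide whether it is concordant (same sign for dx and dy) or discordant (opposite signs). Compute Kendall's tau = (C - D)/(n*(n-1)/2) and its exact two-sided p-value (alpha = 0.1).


Step 1: Enumerate the 15 unordered pairs (i,j) with i<j and classify each by sign(x_j-x_i) * sign(y_j-y_i).
  (1,2):dx=+5,dy=+7->C; (1,3):dx=+4,dy=-4->D; (1,4):dx=-2,dy=+5->D; (1,5):dx=+1,dy=-2->D
  (1,6):dx=+2,dy=+2->C; (2,3):dx=-1,dy=-11->C; (2,4):dx=-7,dy=-2->C; (2,5):dx=-4,dy=-9->C
  (2,6):dx=-3,dy=-5->C; (3,4):dx=-6,dy=+9->D; (3,5):dx=-3,dy=+2->D; (3,6):dx=-2,dy=+6->D
  (4,5):dx=+3,dy=-7->D; (4,6):dx=+4,dy=-3->D; (5,6):dx=+1,dy=+4->C
Step 2: C = 7, D = 8, total pairs = 15.
Step 3: tau = (C - D)/(n(n-1)/2) = (7 - 8)/15 = -0.066667.
Step 4: Exact two-sided p-value (enumerate n! = 720 permutations of y under H0): p = 1.000000.
Step 5: alpha = 0.1. fail to reject H0.

tau_b = -0.0667 (C=7, D=8), p = 1.000000, fail to reject H0.


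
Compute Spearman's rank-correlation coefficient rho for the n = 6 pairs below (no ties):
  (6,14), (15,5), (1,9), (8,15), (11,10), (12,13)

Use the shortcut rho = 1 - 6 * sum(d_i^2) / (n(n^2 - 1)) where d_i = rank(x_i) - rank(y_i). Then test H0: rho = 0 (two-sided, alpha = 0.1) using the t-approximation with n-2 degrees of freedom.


Step 1: Rank x and y separately (midranks; no ties here).
rank(x): 6->2, 15->6, 1->1, 8->3, 11->4, 12->5
rank(y): 14->5, 5->1, 9->2, 15->6, 10->3, 13->4
Step 2: d_i = R_x(i) - R_y(i); compute d_i^2.
  (2-5)^2=9, (6-1)^2=25, (1-2)^2=1, (3-6)^2=9, (4-3)^2=1, (5-4)^2=1
sum(d^2) = 46.
Step 3: rho = 1 - 6*46 / (6*(6^2 - 1)) = 1 - 276/210 = -0.314286.
Step 4: Under H0, t = rho * sqrt((n-2)/(1-rho^2)) = -0.6621 ~ t(4).
Step 5: Two-sided p-value from the t-distribution with 4 df = 0.544093.
Step 6: alpha = 0.1. fail to reject H0.

rho = -0.3143, p = 0.544093, fail to reject H0 at alpha = 0.1.


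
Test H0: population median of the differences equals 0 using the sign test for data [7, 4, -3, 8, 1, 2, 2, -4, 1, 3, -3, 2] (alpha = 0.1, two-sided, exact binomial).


Step 1: Discard zero differences. Original n = 12; n_eff = number of nonzero differences = 12.
Nonzero differences (with sign): +7, +4, -3, +8, +1, +2, +2, -4, +1, +3, -3, +2
Step 2: Count signs: positive = 9, negative = 3.
Step 3: Under H0: P(positive) = 0.5, so the number of positives S ~ Bin(12, 0.5).
Step 4: Two-sided exact p-value = sum of Bin(12,0.5) probabilities at or below the observed probability = 0.145996.
Step 5: alpha = 0.1. fail to reject H0.

n_eff = 12, pos = 9, neg = 3, p = 0.145996, fail to reject H0.


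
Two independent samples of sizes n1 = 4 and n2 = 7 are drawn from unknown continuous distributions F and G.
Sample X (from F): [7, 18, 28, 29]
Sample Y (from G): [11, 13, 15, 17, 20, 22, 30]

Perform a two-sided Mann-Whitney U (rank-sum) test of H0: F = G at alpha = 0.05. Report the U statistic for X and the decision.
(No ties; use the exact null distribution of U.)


Step 1: Combine and sort all 11 observations; assign midranks.
sorted (value, group): (7,X), (11,Y), (13,Y), (15,Y), (17,Y), (18,X), (20,Y), (22,Y), (28,X), (29,X), (30,Y)
ranks: 7->1, 11->2, 13->3, 15->4, 17->5, 18->6, 20->7, 22->8, 28->9, 29->10, 30->11
Step 2: Rank sum for X: R1 = 1 + 6 + 9 + 10 = 26.
Step 3: U_X = R1 - n1(n1+1)/2 = 26 - 4*5/2 = 26 - 10 = 16.
       U_Y = n1*n2 - U_X = 28 - 16 = 12.
Step 4: No ties, so the exact null distribution of U (based on enumerating the C(11,4) = 330 equally likely rank assignments) gives the two-sided p-value.
Step 5: p-value = 0.787879; compare to alpha = 0.05. fail to reject H0.

U_X = 16, p = 0.787879, fail to reject H0 at alpha = 0.05.


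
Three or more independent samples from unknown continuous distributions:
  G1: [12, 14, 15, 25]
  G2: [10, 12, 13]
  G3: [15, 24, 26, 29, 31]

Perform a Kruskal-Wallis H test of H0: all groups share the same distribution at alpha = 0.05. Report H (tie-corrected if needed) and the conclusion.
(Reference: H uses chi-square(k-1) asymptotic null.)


Step 1: Combine all N = 12 observations and assign midranks.
sorted (value, group, rank): (10,G2,1), (12,G1,2.5), (12,G2,2.5), (13,G2,4), (14,G1,5), (15,G1,6.5), (15,G3,6.5), (24,G3,8), (25,G1,9), (26,G3,10), (29,G3,11), (31,G3,12)
Step 2: Sum ranks within each group.
R_1 = 23 (n_1 = 4)
R_2 = 7.5 (n_2 = 3)
R_3 = 47.5 (n_3 = 5)
Step 3: H = 12/(N(N+1)) * sum(R_i^2/n_i) - 3(N+1)
     = 12/(12*13) * (23^2/4 + 7.5^2/3 + 47.5^2/5) - 3*13
     = 0.076923 * 602.25 - 39
     = 7.326923.
Step 4: Ties present; correction factor C = 1 - 12/(12^3 - 12) = 0.993007. Corrected H = 7.326923 / 0.993007 = 7.378521.
Step 5: Under H0, H ~ chi^2(2); p-value = 0.024990.
Step 6: alpha = 0.05. reject H0.

H = 7.3785, df = 2, p = 0.024990, reject H0.


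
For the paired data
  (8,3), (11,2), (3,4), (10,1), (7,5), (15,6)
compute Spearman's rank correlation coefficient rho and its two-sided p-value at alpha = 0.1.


Step 1: Rank x and y separately (midranks; no ties here).
rank(x): 8->3, 11->5, 3->1, 10->4, 7->2, 15->6
rank(y): 3->3, 2->2, 4->4, 1->1, 5->5, 6->6
Step 2: d_i = R_x(i) - R_y(i); compute d_i^2.
  (3-3)^2=0, (5-2)^2=9, (1-4)^2=9, (4-1)^2=9, (2-5)^2=9, (6-6)^2=0
sum(d^2) = 36.
Step 3: rho = 1 - 6*36 / (6*(6^2 - 1)) = 1 - 216/210 = -0.028571.
Step 4: Under H0, t = rho * sqrt((n-2)/(1-rho^2)) = -0.0572 ~ t(4).
Step 5: Two-sided p-value from the t-distribution with 4 df = 0.957155.
Step 6: alpha = 0.1. fail to reject H0.

rho = -0.0286, p = 0.957155, fail to reject H0 at alpha = 0.1.


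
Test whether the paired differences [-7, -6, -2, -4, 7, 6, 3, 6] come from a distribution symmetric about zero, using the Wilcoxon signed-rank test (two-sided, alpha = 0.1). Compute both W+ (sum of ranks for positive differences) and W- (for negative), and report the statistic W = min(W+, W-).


Step 1: Drop any zero differences (none here) and take |d_i|.
|d| = [7, 6, 2, 4, 7, 6, 3, 6]
Step 2: Midrank |d_i| (ties get averaged ranks).
ranks: |7|->7.5, |6|->5, |2|->1, |4|->3, |7|->7.5, |6|->5, |3|->2, |6|->5
Step 3: Attach original signs; sum ranks with positive sign and with negative sign.
W+ = 7.5 + 5 + 2 + 5 = 19.5
W- = 7.5 + 5 + 1 + 3 = 16.5
(Check: W+ + W- = 36 should equal n(n+1)/2 = 36.)
Step 4: Test statistic W = min(W+, W-) = 16.5.
Step 5: Ties in |d|, so use the tie-corrected normal approximation.
        E[W] = n(n+1)/4 = 8*9/4 = 18.
        Tie groups: |d|=6 (t=3), |d|=7 (t=2); sum(t^3 - t) = 30.
        Var[W] = n(n+1)(2n+1)/24 - sum(t^3-t)/48 = 1224/24 - 30/48 = 50.375.
        z = (W - E[W]) / sqrt(Var[W]) = (16.5 - 18) / 7.0975 = -0.2113.
        Two-sided p = 2*Phi(z) = 0.832621.
Step 6: alpha = 0.1. fail to reject H0.

W+ = 19.5, W- = 16.5, W = min = 16.5, p = 0.832621, fail to reject H0.


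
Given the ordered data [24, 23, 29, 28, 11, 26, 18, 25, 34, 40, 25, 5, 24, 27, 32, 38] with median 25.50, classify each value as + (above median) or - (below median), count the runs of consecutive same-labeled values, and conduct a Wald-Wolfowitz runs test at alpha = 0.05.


Step 1: Compute median = 25.50; label A = above, B = below.
Labels in order: BBAABABBAABBBAAA  (n_A = 8, n_B = 8)
Step 2: Count runs R = 8.
Step 3: Under H0 (random ordering), E[R] = 2*n_A*n_B/(n_A+n_B) + 1 = 2*8*8/16 + 1 = 9.0000.
        Var[R] = 2*n_A*n_B*(2*n_A*n_B - n_A - n_B) / ((n_A+n_B)^2 * (n_A+n_B-1)) = 14336/3840 = 3.7333.
        SD[R] = 1.9322.
Step 4: Continuity-corrected z = (R + 0.5 - E[R]) / SD[R] = (8 + 0.5 - 9.0000) / 1.9322 = -0.2588.
Step 5: Two-sided p-value via normal approximation = 2*(1 - Phi(|z|)) = 0.795809.
Step 6: alpha = 0.05. fail to reject H0.

R = 8, z = -0.2588, p = 0.795809, fail to reject H0.


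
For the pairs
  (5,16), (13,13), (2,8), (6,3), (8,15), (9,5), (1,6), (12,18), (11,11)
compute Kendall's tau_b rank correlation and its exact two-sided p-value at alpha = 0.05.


Step 1: Enumerate the 36 unordered pairs (i,j) with i<j and classify each by sign(x_j-x_i) * sign(y_j-y_i).
  (1,2):dx=+8,dy=-3->D; (1,3):dx=-3,dy=-8->C; (1,4):dx=+1,dy=-13->D; (1,5):dx=+3,dy=-1->D
  (1,6):dx=+4,dy=-11->D; (1,7):dx=-4,dy=-10->C; (1,8):dx=+7,dy=+2->C; (1,9):dx=+6,dy=-5->D
  (2,3):dx=-11,dy=-5->C; (2,4):dx=-7,dy=-10->C; (2,5):dx=-5,dy=+2->D; (2,6):dx=-4,dy=-8->C
  (2,7):dx=-12,dy=-7->C; (2,8):dx=-1,dy=+5->D; (2,9):dx=-2,dy=-2->C; (3,4):dx=+4,dy=-5->D
  (3,5):dx=+6,dy=+7->C; (3,6):dx=+7,dy=-3->D; (3,7):dx=-1,dy=-2->C; (3,8):dx=+10,dy=+10->C
  (3,9):dx=+9,dy=+3->C; (4,5):dx=+2,dy=+12->C; (4,6):dx=+3,dy=+2->C; (4,7):dx=-5,dy=+3->D
  (4,8):dx=+6,dy=+15->C; (4,9):dx=+5,dy=+8->C; (5,6):dx=+1,dy=-10->D; (5,7):dx=-7,dy=-9->C
  (5,8):dx=+4,dy=+3->C; (5,9):dx=+3,dy=-4->D; (6,7):dx=-8,dy=+1->D; (6,8):dx=+3,dy=+13->C
  (6,9):dx=+2,dy=+6->C; (7,8):dx=+11,dy=+12->C; (7,9):dx=+10,dy=+5->C; (8,9):dx=-1,dy=-7->C
Step 2: C = 23, D = 13, total pairs = 36.
Step 3: tau = (C - D)/(n(n-1)/2) = (23 - 13)/36 = 0.277778.
Step 4: Exact two-sided p-value (enumerate n! = 362880 permutations of y under H0): p = 0.358488.
Step 5: alpha = 0.05. fail to reject H0.

tau_b = 0.2778 (C=23, D=13), p = 0.358488, fail to reject H0.


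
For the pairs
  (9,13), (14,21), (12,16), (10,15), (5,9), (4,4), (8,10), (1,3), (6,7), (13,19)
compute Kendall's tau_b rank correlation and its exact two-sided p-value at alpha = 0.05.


Step 1: Enumerate the 45 unordered pairs (i,j) with i<j and classify each by sign(x_j-x_i) * sign(y_j-y_i).
  (1,2):dx=+5,dy=+8->C; (1,3):dx=+3,dy=+3->C; (1,4):dx=+1,dy=+2->C; (1,5):dx=-4,dy=-4->C
  (1,6):dx=-5,dy=-9->C; (1,7):dx=-1,dy=-3->C; (1,8):dx=-8,dy=-10->C; (1,9):dx=-3,dy=-6->C
  (1,10):dx=+4,dy=+6->C; (2,3):dx=-2,dy=-5->C; (2,4):dx=-4,dy=-6->C; (2,5):dx=-9,dy=-12->C
  (2,6):dx=-10,dy=-17->C; (2,7):dx=-6,dy=-11->C; (2,8):dx=-13,dy=-18->C; (2,9):dx=-8,dy=-14->C
  (2,10):dx=-1,dy=-2->C; (3,4):dx=-2,dy=-1->C; (3,5):dx=-7,dy=-7->C; (3,6):dx=-8,dy=-12->C
  (3,7):dx=-4,dy=-6->C; (3,8):dx=-11,dy=-13->C; (3,9):dx=-6,dy=-9->C; (3,10):dx=+1,dy=+3->C
  (4,5):dx=-5,dy=-6->C; (4,6):dx=-6,dy=-11->C; (4,7):dx=-2,dy=-5->C; (4,8):dx=-9,dy=-12->C
  (4,9):dx=-4,dy=-8->C; (4,10):dx=+3,dy=+4->C; (5,6):dx=-1,dy=-5->C; (5,7):dx=+3,dy=+1->C
  (5,8):dx=-4,dy=-6->C; (5,9):dx=+1,dy=-2->D; (5,10):dx=+8,dy=+10->C; (6,7):dx=+4,dy=+6->C
  (6,8):dx=-3,dy=-1->C; (6,9):dx=+2,dy=+3->C; (6,10):dx=+9,dy=+15->C; (7,8):dx=-7,dy=-7->C
  (7,9):dx=-2,dy=-3->C; (7,10):dx=+5,dy=+9->C; (8,9):dx=+5,dy=+4->C; (8,10):dx=+12,dy=+16->C
  (9,10):dx=+7,dy=+12->C
Step 2: C = 44, D = 1, total pairs = 45.
Step 3: tau = (C - D)/(n(n-1)/2) = (44 - 1)/45 = 0.955556.
Step 4: Exact two-sided p-value (enumerate n! = 3628800 permutations of y under H0): p = 0.000006.
Step 5: alpha = 0.05. reject H0.

tau_b = 0.9556 (C=44, D=1), p = 0.000006, reject H0.


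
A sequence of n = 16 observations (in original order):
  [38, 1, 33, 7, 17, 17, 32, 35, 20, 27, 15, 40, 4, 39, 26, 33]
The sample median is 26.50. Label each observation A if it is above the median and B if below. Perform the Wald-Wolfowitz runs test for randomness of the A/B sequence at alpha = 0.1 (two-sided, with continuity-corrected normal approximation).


Step 1: Compute median = 26.50; label A = above, B = below.
Labels in order: ABABBBAABABABABA  (n_A = 8, n_B = 8)
Step 2: Count runs R = 13.
Step 3: Under H0 (random ordering), E[R] = 2*n_A*n_B/(n_A+n_B) + 1 = 2*8*8/16 + 1 = 9.0000.
        Var[R] = 2*n_A*n_B*(2*n_A*n_B - n_A - n_B) / ((n_A+n_B)^2 * (n_A+n_B-1)) = 14336/3840 = 3.7333.
        SD[R] = 1.9322.
Step 4: Continuity-corrected z = (R - 0.5 - E[R]) / SD[R] = (13 - 0.5 - 9.0000) / 1.9322 = 1.8114.
Step 5: Two-sided p-value via normal approximation = 2*(1 - Phi(|z|)) = 0.070076.
Step 6: alpha = 0.1. reject H0.

R = 13, z = 1.8114, p = 0.070076, reject H0.


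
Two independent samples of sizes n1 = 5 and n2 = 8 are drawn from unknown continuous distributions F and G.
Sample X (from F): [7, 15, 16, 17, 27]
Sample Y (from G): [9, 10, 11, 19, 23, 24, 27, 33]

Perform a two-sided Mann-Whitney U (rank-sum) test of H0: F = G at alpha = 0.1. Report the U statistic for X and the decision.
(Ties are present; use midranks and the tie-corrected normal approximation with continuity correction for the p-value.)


Step 1: Combine and sort all 13 observations; assign midranks.
sorted (value, group): (7,X), (9,Y), (10,Y), (11,Y), (15,X), (16,X), (17,X), (19,Y), (23,Y), (24,Y), (27,X), (27,Y), (33,Y)
ranks: 7->1, 9->2, 10->3, 11->4, 15->5, 16->6, 17->7, 19->8, 23->9, 24->10, 27->11.5, 27->11.5, 33->13
Step 2: Rank sum for X: R1 = 1 + 5 + 6 + 7 + 11.5 = 30.5.
Step 3: U_X = R1 - n1(n1+1)/2 = 30.5 - 5*6/2 = 30.5 - 15 = 15.5.
       U_Y = n1*n2 - U_X = 40 - 15.5 = 24.5.
Step 4: Ties are present, so use the tie-corrected normal approximation (with continuity correction) for the p-value.
Step 5: p-value = 0.557643; compare to alpha = 0.1. fail to reject H0.

U_X = 15.5, p = 0.557643, fail to reject H0 at alpha = 0.1.


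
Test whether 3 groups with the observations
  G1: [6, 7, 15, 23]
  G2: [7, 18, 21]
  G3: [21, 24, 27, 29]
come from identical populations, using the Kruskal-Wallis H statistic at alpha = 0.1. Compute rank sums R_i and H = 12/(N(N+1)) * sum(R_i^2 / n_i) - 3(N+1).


Step 1: Combine all N = 11 observations and assign midranks.
sorted (value, group, rank): (6,G1,1), (7,G1,2.5), (7,G2,2.5), (15,G1,4), (18,G2,5), (21,G2,6.5), (21,G3,6.5), (23,G1,8), (24,G3,9), (27,G3,10), (29,G3,11)
Step 2: Sum ranks within each group.
R_1 = 15.5 (n_1 = 4)
R_2 = 14 (n_2 = 3)
R_3 = 36.5 (n_3 = 4)
Step 3: H = 12/(N(N+1)) * sum(R_i^2/n_i) - 3(N+1)
     = 12/(11*12) * (15.5^2/4 + 14^2/3 + 36.5^2/4) - 3*12
     = 0.090909 * 458.458 - 36
     = 5.678030.
Step 4: Ties present; correction factor C = 1 - 12/(11^3 - 11) = 0.990909. Corrected H = 5.678030 / 0.990909 = 5.730122.
Step 5: Under H0, H ~ chi^2(2); p-value = 0.056980.
Step 6: alpha = 0.1. reject H0.

H = 5.7301, df = 2, p = 0.056980, reject H0.


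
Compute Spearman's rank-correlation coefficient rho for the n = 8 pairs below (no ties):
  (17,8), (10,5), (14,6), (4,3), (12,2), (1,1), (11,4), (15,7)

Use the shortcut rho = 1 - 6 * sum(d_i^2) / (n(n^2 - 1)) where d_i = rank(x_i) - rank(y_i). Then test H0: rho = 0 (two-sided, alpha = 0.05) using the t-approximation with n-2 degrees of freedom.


Step 1: Rank x and y separately (midranks; no ties here).
rank(x): 17->8, 10->3, 14->6, 4->2, 12->5, 1->1, 11->4, 15->7
rank(y): 8->8, 5->5, 6->6, 3->3, 2->2, 1->1, 4->4, 7->7
Step 2: d_i = R_x(i) - R_y(i); compute d_i^2.
  (8-8)^2=0, (3-5)^2=4, (6-6)^2=0, (2-3)^2=1, (5-2)^2=9, (1-1)^2=0, (4-4)^2=0, (7-7)^2=0
sum(d^2) = 14.
Step 3: rho = 1 - 6*14 / (8*(8^2 - 1)) = 1 - 84/504 = 0.833333.
Step 4: Under H0, t = rho * sqrt((n-2)/(1-rho^2)) = 3.6927 ~ t(6).
Step 5: Two-sided p-value from the t-distribution with 6 df = 0.010176.
Step 6: alpha = 0.05. reject H0.

rho = 0.8333, p = 0.010176, reject H0 at alpha = 0.05.


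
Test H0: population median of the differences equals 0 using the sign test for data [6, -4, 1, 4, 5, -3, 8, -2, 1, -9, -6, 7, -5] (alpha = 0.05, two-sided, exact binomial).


Step 1: Discard zero differences. Original n = 13; n_eff = number of nonzero differences = 13.
Nonzero differences (with sign): +6, -4, +1, +4, +5, -3, +8, -2, +1, -9, -6, +7, -5
Step 2: Count signs: positive = 7, negative = 6.
Step 3: Under H0: P(positive) = 0.5, so the number of positives S ~ Bin(13, 0.5).
Step 4: Two-sided exact p-value = sum of Bin(13,0.5) probabilities at or below the observed probability = 1.000000.
Step 5: alpha = 0.05. fail to reject H0.

n_eff = 13, pos = 7, neg = 6, p = 1.000000, fail to reject H0.


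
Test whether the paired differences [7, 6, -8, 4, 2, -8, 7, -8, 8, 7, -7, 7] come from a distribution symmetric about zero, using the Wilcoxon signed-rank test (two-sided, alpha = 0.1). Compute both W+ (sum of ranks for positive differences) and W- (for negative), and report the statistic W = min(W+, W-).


Step 1: Drop any zero differences (none here) and take |d_i|.
|d| = [7, 6, 8, 4, 2, 8, 7, 8, 8, 7, 7, 7]
Step 2: Midrank |d_i| (ties get averaged ranks).
ranks: |7|->6, |6|->3, |8|->10.5, |4|->2, |2|->1, |8|->10.5, |7|->6, |8|->10.5, |8|->10.5, |7|->6, |7|->6, |7|->6
Step 3: Attach original signs; sum ranks with positive sign and with negative sign.
W+ = 6 + 3 + 2 + 1 + 6 + 10.5 + 6 + 6 = 40.5
W- = 10.5 + 10.5 + 10.5 + 6 = 37.5
(Check: W+ + W- = 78 should equal n(n+1)/2 = 78.)
Step 4: Test statistic W = min(W+, W-) = 37.5.
Step 5: Ties in |d|, so use the tie-corrected normal approximation.
        E[W] = n(n+1)/4 = 12*13/4 = 39.
        Tie groups: |d|=7 (t=5), |d|=8 (t=4); sum(t^3 - t) = 180.
        Var[W] = n(n+1)(2n+1)/24 - sum(t^3-t)/48 = 3900/24 - 180/48 = 158.75.
        z = (W - E[W]) / sqrt(Var[W]) = (37.5 - 39) / 12.5996 = -0.1191.
        Two-sided p = 2*Phi(z) = 0.905235.
Step 6: alpha = 0.1. fail to reject H0.

W+ = 40.5, W- = 37.5, W = min = 37.5, p = 0.905235, fail to reject H0.


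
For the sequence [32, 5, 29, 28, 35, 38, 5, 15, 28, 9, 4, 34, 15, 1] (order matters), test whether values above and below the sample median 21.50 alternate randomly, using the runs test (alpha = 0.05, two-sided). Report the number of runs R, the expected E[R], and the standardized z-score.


Step 1: Compute median = 21.50; label A = above, B = below.
Labels in order: ABAAAABBABBABB  (n_A = 7, n_B = 7)
Step 2: Count runs R = 8.
Step 3: Under H0 (random ordering), E[R] = 2*n_A*n_B/(n_A+n_B) + 1 = 2*7*7/14 + 1 = 8.0000.
        Var[R] = 2*n_A*n_B*(2*n_A*n_B - n_A - n_B) / ((n_A+n_B)^2 * (n_A+n_B-1)) = 8232/2548 = 3.2308.
        SD[R] = 1.7974.
Step 4: R = E[R], so z = 0 with no continuity correction.
Step 5: Two-sided p-value via normal approximation = 2*(1 - Phi(|z|)) = 1.000000.
Step 6: alpha = 0.05. fail to reject H0.

R = 8, z = 0.0000, p = 1.000000, fail to reject H0.


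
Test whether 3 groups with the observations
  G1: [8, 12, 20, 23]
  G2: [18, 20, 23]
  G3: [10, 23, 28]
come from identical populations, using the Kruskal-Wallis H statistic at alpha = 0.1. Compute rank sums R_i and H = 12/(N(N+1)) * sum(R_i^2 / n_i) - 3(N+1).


Step 1: Combine all N = 10 observations and assign midranks.
sorted (value, group, rank): (8,G1,1), (10,G3,2), (12,G1,3), (18,G2,4), (20,G1,5.5), (20,G2,5.5), (23,G1,8), (23,G2,8), (23,G3,8), (28,G3,10)
Step 2: Sum ranks within each group.
R_1 = 17.5 (n_1 = 4)
R_2 = 17.5 (n_2 = 3)
R_3 = 20 (n_3 = 3)
Step 3: H = 12/(N(N+1)) * sum(R_i^2/n_i) - 3(N+1)
     = 12/(10*11) * (17.5^2/4 + 17.5^2/3 + 20^2/3) - 3*11
     = 0.109091 * 311.979 - 33
     = 1.034091.
Step 4: Ties present; correction factor C = 1 - 30/(10^3 - 10) = 0.969697. Corrected H = 1.034091 / 0.969697 = 1.066406.
Step 5: Under H0, H ~ chi^2(2); p-value = 0.586723.
Step 6: alpha = 0.1. fail to reject H0.

H = 1.0664, df = 2, p = 0.586723, fail to reject H0.


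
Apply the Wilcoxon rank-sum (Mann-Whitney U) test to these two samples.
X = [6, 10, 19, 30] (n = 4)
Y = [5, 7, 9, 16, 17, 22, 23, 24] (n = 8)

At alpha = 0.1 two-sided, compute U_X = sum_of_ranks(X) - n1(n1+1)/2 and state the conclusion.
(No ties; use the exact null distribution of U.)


Step 1: Combine and sort all 12 observations; assign midranks.
sorted (value, group): (5,Y), (6,X), (7,Y), (9,Y), (10,X), (16,Y), (17,Y), (19,X), (22,Y), (23,Y), (24,Y), (30,X)
ranks: 5->1, 6->2, 7->3, 9->4, 10->5, 16->6, 17->7, 19->8, 22->9, 23->10, 24->11, 30->12
Step 2: Rank sum for X: R1 = 2 + 5 + 8 + 12 = 27.
Step 3: U_X = R1 - n1(n1+1)/2 = 27 - 4*5/2 = 27 - 10 = 17.
       U_Y = n1*n2 - U_X = 32 - 17 = 15.
Step 4: No ties, so the exact null distribution of U (based on enumerating the C(12,4) = 495 equally likely rank assignments) gives the two-sided p-value.
Step 5: p-value = 0.933333; compare to alpha = 0.1. fail to reject H0.

U_X = 17, p = 0.933333, fail to reject H0 at alpha = 0.1.


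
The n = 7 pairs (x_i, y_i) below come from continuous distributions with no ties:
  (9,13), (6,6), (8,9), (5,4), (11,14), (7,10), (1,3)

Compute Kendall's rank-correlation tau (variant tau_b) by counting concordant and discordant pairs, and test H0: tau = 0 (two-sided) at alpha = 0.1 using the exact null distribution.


Step 1: Enumerate the 21 unordered pairs (i,j) with i<j and classify each by sign(x_j-x_i) * sign(y_j-y_i).
  (1,2):dx=-3,dy=-7->C; (1,3):dx=-1,dy=-4->C; (1,4):dx=-4,dy=-9->C; (1,5):dx=+2,dy=+1->C
  (1,6):dx=-2,dy=-3->C; (1,7):dx=-8,dy=-10->C; (2,3):dx=+2,dy=+3->C; (2,4):dx=-1,dy=-2->C
  (2,5):dx=+5,dy=+8->C; (2,6):dx=+1,dy=+4->C; (2,7):dx=-5,dy=-3->C; (3,4):dx=-3,dy=-5->C
  (3,5):dx=+3,dy=+5->C; (3,6):dx=-1,dy=+1->D; (3,7):dx=-7,dy=-6->C; (4,5):dx=+6,dy=+10->C
  (4,6):dx=+2,dy=+6->C; (4,7):dx=-4,dy=-1->C; (5,6):dx=-4,dy=-4->C; (5,7):dx=-10,dy=-11->C
  (6,7):dx=-6,dy=-7->C
Step 2: C = 20, D = 1, total pairs = 21.
Step 3: tau = (C - D)/(n(n-1)/2) = (20 - 1)/21 = 0.904762.
Step 4: Exact two-sided p-value (enumerate n! = 5040 permutations of y under H0): p = 0.002778.
Step 5: alpha = 0.1. reject H0.

tau_b = 0.9048 (C=20, D=1), p = 0.002778, reject H0.


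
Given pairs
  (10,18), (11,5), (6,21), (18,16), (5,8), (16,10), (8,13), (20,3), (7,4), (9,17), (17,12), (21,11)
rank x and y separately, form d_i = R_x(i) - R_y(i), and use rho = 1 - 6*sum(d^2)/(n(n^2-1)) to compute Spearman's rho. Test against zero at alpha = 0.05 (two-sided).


Step 1: Rank x and y separately (midranks; no ties here).
rank(x): 10->6, 11->7, 6->2, 18->10, 5->1, 16->8, 8->4, 20->11, 7->3, 9->5, 17->9, 21->12
rank(y): 18->11, 5->3, 21->12, 16->9, 8->4, 10->5, 13->8, 3->1, 4->2, 17->10, 12->7, 11->6
Step 2: d_i = R_x(i) - R_y(i); compute d_i^2.
  (6-11)^2=25, (7-3)^2=16, (2-12)^2=100, (10-9)^2=1, (1-4)^2=9, (8-5)^2=9, (4-8)^2=16, (11-1)^2=100, (3-2)^2=1, (5-10)^2=25, (9-7)^2=4, (12-6)^2=36
sum(d^2) = 342.
Step 3: rho = 1 - 6*342 / (12*(12^2 - 1)) = 1 - 2052/1716 = -0.195804.
Step 4: Under H0, t = rho * sqrt((n-2)/(1-rho^2)) = -0.6314 ~ t(10).
Step 5: Two-sided p-value from the t-distribution with 10 df = 0.541936.
Step 6: alpha = 0.05. fail to reject H0.

rho = -0.1958, p = 0.541936, fail to reject H0 at alpha = 0.05.


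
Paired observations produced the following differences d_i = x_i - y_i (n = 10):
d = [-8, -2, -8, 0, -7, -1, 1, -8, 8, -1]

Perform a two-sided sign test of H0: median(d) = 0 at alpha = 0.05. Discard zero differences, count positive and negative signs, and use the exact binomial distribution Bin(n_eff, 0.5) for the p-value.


Step 1: Discard zero differences. Original n = 10; n_eff = number of nonzero differences = 9.
Nonzero differences (with sign): -8, -2, -8, -7, -1, +1, -8, +8, -1
Step 2: Count signs: positive = 2, negative = 7.
Step 3: Under H0: P(positive) = 0.5, so the number of positives S ~ Bin(9, 0.5).
Step 4: Two-sided exact p-value = sum of Bin(9,0.5) probabilities at or below the observed probability = 0.179688.
Step 5: alpha = 0.05. fail to reject H0.

n_eff = 9, pos = 2, neg = 7, p = 0.179688, fail to reject H0.


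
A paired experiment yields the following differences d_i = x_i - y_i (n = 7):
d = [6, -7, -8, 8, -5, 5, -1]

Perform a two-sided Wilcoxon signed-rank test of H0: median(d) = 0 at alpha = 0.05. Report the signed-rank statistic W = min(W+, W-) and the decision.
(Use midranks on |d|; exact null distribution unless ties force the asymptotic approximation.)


Step 1: Drop any zero differences (none here) and take |d_i|.
|d| = [6, 7, 8, 8, 5, 5, 1]
Step 2: Midrank |d_i| (ties get averaged ranks).
ranks: |6|->4, |7|->5, |8|->6.5, |8|->6.5, |5|->2.5, |5|->2.5, |1|->1
Step 3: Attach original signs; sum ranks with positive sign and with negative sign.
W+ = 4 + 6.5 + 2.5 = 13
W- = 5 + 6.5 + 2.5 + 1 = 15
(Check: W+ + W- = 28 should equal n(n+1)/2 = 28.)
Step 4: Test statistic W = min(W+, W-) = 13.
Step 5: Ties in |d|, so use the tie-corrected normal approximation.
        E[W] = n(n+1)/4 = 7*8/4 = 14.
        Tie groups: |d|=5 (t=2), |d|=8 (t=2); sum(t^3 - t) = 12.
        Var[W] = n(n+1)(2n+1)/24 - sum(t^3-t)/48 = 840/24 - 12/48 = 34.75.
        z = (W - E[W]) / sqrt(Var[W]) = (13 - 14) / 5.8949 = -0.1696.
        Two-sided p = 2*Phi(z) = 0.865295.
Step 6: alpha = 0.05. fail to reject H0.

W+ = 13, W- = 15, W = min = 13, p = 0.865295, fail to reject H0.


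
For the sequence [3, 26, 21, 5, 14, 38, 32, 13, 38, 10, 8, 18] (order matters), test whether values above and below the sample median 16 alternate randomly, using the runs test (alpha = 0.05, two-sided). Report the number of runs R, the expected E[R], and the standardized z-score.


Step 1: Compute median = 16; label A = above, B = below.
Labels in order: BAABBAABABBA  (n_A = 6, n_B = 6)
Step 2: Count runs R = 8.
Step 3: Under H0 (random ordering), E[R] = 2*n_A*n_B/(n_A+n_B) + 1 = 2*6*6/12 + 1 = 7.0000.
        Var[R] = 2*n_A*n_B*(2*n_A*n_B - n_A - n_B) / ((n_A+n_B)^2 * (n_A+n_B-1)) = 4320/1584 = 2.7273.
        SD[R] = 1.6514.
Step 4: Continuity-corrected z = (R - 0.5 - E[R]) / SD[R] = (8 - 0.5 - 7.0000) / 1.6514 = 0.3028.
Step 5: Two-sided p-value via normal approximation = 2*(1 - Phi(|z|)) = 0.762069.
Step 6: alpha = 0.05. fail to reject H0.

R = 8, z = 0.3028, p = 0.762069, fail to reject H0.


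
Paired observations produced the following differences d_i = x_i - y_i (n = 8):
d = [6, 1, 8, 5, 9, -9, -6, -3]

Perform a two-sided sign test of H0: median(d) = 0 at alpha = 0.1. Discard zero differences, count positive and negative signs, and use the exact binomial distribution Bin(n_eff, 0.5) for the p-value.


Step 1: Discard zero differences. Original n = 8; n_eff = number of nonzero differences = 8.
Nonzero differences (with sign): +6, +1, +8, +5, +9, -9, -6, -3
Step 2: Count signs: positive = 5, negative = 3.
Step 3: Under H0: P(positive) = 0.5, so the number of positives S ~ Bin(8, 0.5).
Step 4: Two-sided exact p-value = sum of Bin(8,0.5) probabilities at or below the observed probability = 0.726562.
Step 5: alpha = 0.1. fail to reject H0.

n_eff = 8, pos = 5, neg = 3, p = 0.726562, fail to reject H0.


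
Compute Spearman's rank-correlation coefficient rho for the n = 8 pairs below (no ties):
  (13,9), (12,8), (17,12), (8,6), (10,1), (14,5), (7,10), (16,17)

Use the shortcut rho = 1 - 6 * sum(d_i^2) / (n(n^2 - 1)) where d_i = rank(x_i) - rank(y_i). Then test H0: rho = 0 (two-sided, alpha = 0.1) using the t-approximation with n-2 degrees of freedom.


Step 1: Rank x and y separately (midranks; no ties here).
rank(x): 13->5, 12->4, 17->8, 8->2, 10->3, 14->6, 7->1, 16->7
rank(y): 9->5, 8->4, 12->7, 6->3, 1->1, 5->2, 10->6, 17->8
Step 2: d_i = R_x(i) - R_y(i); compute d_i^2.
  (5-5)^2=0, (4-4)^2=0, (8-7)^2=1, (2-3)^2=1, (3-1)^2=4, (6-2)^2=16, (1-6)^2=25, (7-8)^2=1
sum(d^2) = 48.
Step 3: rho = 1 - 6*48 / (8*(8^2 - 1)) = 1 - 288/504 = 0.428571.
Step 4: Under H0, t = rho * sqrt((n-2)/(1-rho^2)) = 1.1619 ~ t(6).
Step 5: Two-sided p-value from the t-distribution with 6 df = 0.289403.
Step 6: alpha = 0.1. fail to reject H0.

rho = 0.4286, p = 0.289403, fail to reject H0 at alpha = 0.1.


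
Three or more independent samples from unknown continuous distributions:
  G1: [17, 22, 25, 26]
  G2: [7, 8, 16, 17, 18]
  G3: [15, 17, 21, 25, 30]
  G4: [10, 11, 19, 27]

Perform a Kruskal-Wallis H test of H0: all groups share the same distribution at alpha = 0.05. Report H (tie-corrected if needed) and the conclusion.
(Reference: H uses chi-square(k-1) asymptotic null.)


Step 1: Combine all N = 18 observations and assign midranks.
sorted (value, group, rank): (7,G2,1), (8,G2,2), (10,G4,3), (11,G4,4), (15,G3,5), (16,G2,6), (17,G1,8), (17,G2,8), (17,G3,8), (18,G2,10), (19,G4,11), (21,G3,12), (22,G1,13), (25,G1,14.5), (25,G3,14.5), (26,G1,16), (27,G4,17), (30,G3,18)
Step 2: Sum ranks within each group.
R_1 = 51.5 (n_1 = 4)
R_2 = 27 (n_2 = 5)
R_3 = 57.5 (n_3 = 5)
R_4 = 35 (n_4 = 4)
Step 3: H = 12/(N(N+1)) * sum(R_i^2/n_i) - 3(N+1)
     = 12/(18*19) * (51.5^2/4 + 27^2/5 + 57.5^2/5 + 35^2/4) - 3*19
     = 0.035088 * 1776.36 - 57
     = 5.328509.
Step 4: Ties present; correction factor C = 1 - 30/(18^3 - 18) = 0.994840. Corrected H = 5.328509 / 0.994840 = 5.356146.
Step 5: Under H0, H ~ chi^2(3); p-value = 0.147500.
Step 6: alpha = 0.05. fail to reject H0.

H = 5.3561, df = 3, p = 0.147500, fail to reject H0.


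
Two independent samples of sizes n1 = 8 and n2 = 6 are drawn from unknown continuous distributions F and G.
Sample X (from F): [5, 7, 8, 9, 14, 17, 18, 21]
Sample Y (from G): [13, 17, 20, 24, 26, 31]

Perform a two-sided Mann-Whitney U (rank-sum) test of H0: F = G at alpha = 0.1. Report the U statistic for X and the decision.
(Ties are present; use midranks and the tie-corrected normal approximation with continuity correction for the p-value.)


Step 1: Combine and sort all 14 observations; assign midranks.
sorted (value, group): (5,X), (7,X), (8,X), (9,X), (13,Y), (14,X), (17,X), (17,Y), (18,X), (20,Y), (21,X), (24,Y), (26,Y), (31,Y)
ranks: 5->1, 7->2, 8->3, 9->4, 13->5, 14->6, 17->7.5, 17->7.5, 18->9, 20->10, 21->11, 24->12, 26->13, 31->14
Step 2: Rank sum for X: R1 = 1 + 2 + 3 + 4 + 6 + 7.5 + 9 + 11 = 43.5.
Step 3: U_X = R1 - n1(n1+1)/2 = 43.5 - 8*9/2 = 43.5 - 36 = 7.5.
       U_Y = n1*n2 - U_X = 48 - 7.5 = 40.5.
Step 4: Ties are present, so use the tie-corrected normal approximation (with continuity correction) for the p-value.
Step 5: p-value = 0.038653; compare to alpha = 0.1. reject H0.

U_X = 7.5, p = 0.038653, reject H0 at alpha = 0.1.


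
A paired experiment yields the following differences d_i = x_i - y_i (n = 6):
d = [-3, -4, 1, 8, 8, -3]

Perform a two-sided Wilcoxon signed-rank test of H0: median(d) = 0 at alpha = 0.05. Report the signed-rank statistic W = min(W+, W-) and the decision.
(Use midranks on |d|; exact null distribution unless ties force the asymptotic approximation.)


Step 1: Drop any zero differences (none here) and take |d_i|.
|d| = [3, 4, 1, 8, 8, 3]
Step 2: Midrank |d_i| (ties get averaged ranks).
ranks: |3|->2.5, |4|->4, |1|->1, |8|->5.5, |8|->5.5, |3|->2.5
Step 3: Attach original signs; sum ranks with positive sign and with negative sign.
W+ = 1 + 5.5 + 5.5 = 12
W- = 2.5 + 4 + 2.5 = 9
(Check: W+ + W- = 21 should equal n(n+1)/2 = 21.)
Step 4: Test statistic W = min(W+, W-) = 9.
Step 5: Ties in |d|, so use the tie-corrected normal approximation.
        E[W] = n(n+1)/4 = 6*7/4 = 10.5.
        Tie groups: |d|=3 (t=2), |d|=8 (t=2); sum(t^3 - t) = 12.
        Var[W] = n(n+1)(2n+1)/24 - sum(t^3-t)/48 = 546/24 - 12/48 = 22.5.
        z = (W - E[W]) / sqrt(Var[W]) = (9 - 10.5) / 4.7434 = -0.3162.
        Two-sided p = 2*Phi(z) = 0.751830.
Step 6: alpha = 0.05. fail to reject H0.

W+ = 12, W- = 9, W = min = 9, p = 0.751830, fail to reject H0.


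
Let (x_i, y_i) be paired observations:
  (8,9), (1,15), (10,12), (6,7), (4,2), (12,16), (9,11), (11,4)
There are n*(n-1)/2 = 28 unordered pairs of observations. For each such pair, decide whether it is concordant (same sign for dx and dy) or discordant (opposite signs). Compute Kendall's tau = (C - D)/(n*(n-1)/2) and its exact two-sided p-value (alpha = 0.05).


Step 1: Enumerate the 28 unordered pairs (i,j) with i<j and classify each by sign(x_j-x_i) * sign(y_j-y_i).
  (1,2):dx=-7,dy=+6->D; (1,3):dx=+2,dy=+3->C; (1,4):dx=-2,dy=-2->C; (1,5):dx=-4,dy=-7->C
  (1,6):dx=+4,dy=+7->C; (1,7):dx=+1,dy=+2->C; (1,8):dx=+3,dy=-5->D; (2,3):dx=+9,dy=-3->D
  (2,4):dx=+5,dy=-8->D; (2,5):dx=+3,dy=-13->D; (2,6):dx=+11,dy=+1->C; (2,7):dx=+8,dy=-4->D
  (2,8):dx=+10,dy=-11->D; (3,4):dx=-4,dy=-5->C; (3,5):dx=-6,dy=-10->C; (3,6):dx=+2,dy=+4->C
  (3,7):dx=-1,dy=-1->C; (3,8):dx=+1,dy=-8->D; (4,5):dx=-2,dy=-5->C; (4,6):dx=+6,dy=+9->C
  (4,7):dx=+3,dy=+4->C; (4,8):dx=+5,dy=-3->D; (5,6):dx=+8,dy=+14->C; (5,7):dx=+5,dy=+9->C
  (5,8):dx=+7,dy=+2->C; (6,7):dx=-3,dy=-5->C; (6,8):dx=-1,dy=-12->C; (7,8):dx=+2,dy=-7->D
Step 2: C = 18, D = 10, total pairs = 28.
Step 3: tau = (C - D)/(n(n-1)/2) = (18 - 10)/28 = 0.285714.
Step 4: Exact two-sided p-value (enumerate n! = 40320 permutations of y under H0): p = 0.398760.
Step 5: alpha = 0.05. fail to reject H0.

tau_b = 0.2857 (C=18, D=10), p = 0.398760, fail to reject H0.


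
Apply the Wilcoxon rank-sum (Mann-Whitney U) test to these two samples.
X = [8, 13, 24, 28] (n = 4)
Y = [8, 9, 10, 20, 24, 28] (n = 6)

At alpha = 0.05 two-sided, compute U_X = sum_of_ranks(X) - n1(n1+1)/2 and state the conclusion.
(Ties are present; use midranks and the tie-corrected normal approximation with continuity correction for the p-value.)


Step 1: Combine and sort all 10 observations; assign midranks.
sorted (value, group): (8,X), (8,Y), (9,Y), (10,Y), (13,X), (20,Y), (24,X), (24,Y), (28,X), (28,Y)
ranks: 8->1.5, 8->1.5, 9->3, 10->4, 13->5, 20->6, 24->7.5, 24->7.5, 28->9.5, 28->9.5
Step 2: Rank sum for X: R1 = 1.5 + 5 + 7.5 + 9.5 = 23.5.
Step 3: U_X = R1 - n1(n1+1)/2 = 23.5 - 4*5/2 = 23.5 - 10 = 13.5.
       U_Y = n1*n2 - U_X = 24 - 13.5 = 10.5.
Step 4: Ties are present, so use the tie-corrected normal approximation (with continuity correction) for the p-value.
Step 5: p-value = 0.829638; compare to alpha = 0.05. fail to reject H0.

U_X = 13.5, p = 0.829638, fail to reject H0 at alpha = 0.05.


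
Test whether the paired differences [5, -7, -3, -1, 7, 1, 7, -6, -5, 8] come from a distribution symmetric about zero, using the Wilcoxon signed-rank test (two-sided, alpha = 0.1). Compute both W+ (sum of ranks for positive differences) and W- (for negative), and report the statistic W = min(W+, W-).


Step 1: Drop any zero differences (none here) and take |d_i|.
|d| = [5, 7, 3, 1, 7, 1, 7, 6, 5, 8]
Step 2: Midrank |d_i| (ties get averaged ranks).
ranks: |5|->4.5, |7|->8, |3|->3, |1|->1.5, |7|->8, |1|->1.5, |7|->8, |6|->6, |5|->4.5, |8|->10
Step 3: Attach original signs; sum ranks with positive sign and with negative sign.
W+ = 4.5 + 8 + 1.5 + 8 + 10 = 32
W- = 8 + 3 + 1.5 + 6 + 4.5 = 23
(Check: W+ + W- = 55 should equal n(n+1)/2 = 55.)
Step 4: Test statistic W = min(W+, W-) = 23.
Step 5: Ties in |d|, so use the tie-corrected normal approximation.
        E[W] = n(n+1)/4 = 10*11/4 = 27.5.
        Tie groups: |d|=1 (t=2), |d|=5 (t=2), |d|=7 (t=3); sum(t^3 - t) = 36.
        Var[W] = n(n+1)(2n+1)/24 - sum(t^3-t)/48 = 2310/24 - 36/48 = 95.5.
        z = (W - E[W]) / sqrt(Var[W]) = (23 - 27.5) / 9.7724 = -0.4605.
        Two-sided p = 2*Phi(z) = 0.645172.
Step 6: alpha = 0.1. fail to reject H0.

W+ = 32, W- = 23, W = min = 23, p = 0.645172, fail to reject H0.


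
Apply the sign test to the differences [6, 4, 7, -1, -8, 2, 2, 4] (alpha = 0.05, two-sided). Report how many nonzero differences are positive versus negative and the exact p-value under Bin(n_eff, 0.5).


Step 1: Discard zero differences. Original n = 8; n_eff = number of nonzero differences = 8.
Nonzero differences (with sign): +6, +4, +7, -1, -8, +2, +2, +4
Step 2: Count signs: positive = 6, negative = 2.
Step 3: Under H0: P(positive) = 0.5, so the number of positives S ~ Bin(8, 0.5).
Step 4: Two-sided exact p-value = sum of Bin(8,0.5) probabilities at or below the observed probability = 0.289062.
Step 5: alpha = 0.05. fail to reject H0.

n_eff = 8, pos = 6, neg = 2, p = 0.289062, fail to reject H0.


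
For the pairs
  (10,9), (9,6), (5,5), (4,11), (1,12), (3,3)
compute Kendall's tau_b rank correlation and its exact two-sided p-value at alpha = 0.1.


Step 1: Enumerate the 15 unordered pairs (i,j) with i<j and classify each by sign(x_j-x_i) * sign(y_j-y_i).
  (1,2):dx=-1,dy=-3->C; (1,3):dx=-5,dy=-4->C; (1,4):dx=-6,dy=+2->D; (1,5):dx=-9,dy=+3->D
  (1,6):dx=-7,dy=-6->C; (2,3):dx=-4,dy=-1->C; (2,4):dx=-5,dy=+5->D; (2,5):dx=-8,dy=+6->D
  (2,6):dx=-6,dy=-3->C; (3,4):dx=-1,dy=+6->D; (3,5):dx=-4,dy=+7->D; (3,6):dx=-2,dy=-2->C
  (4,5):dx=-3,dy=+1->D; (4,6):dx=-1,dy=-8->C; (5,6):dx=+2,dy=-9->D
Step 2: C = 7, D = 8, total pairs = 15.
Step 3: tau = (C - D)/(n(n-1)/2) = (7 - 8)/15 = -0.066667.
Step 4: Exact two-sided p-value (enumerate n! = 720 permutations of y under H0): p = 1.000000.
Step 5: alpha = 0.1. fail to reject H0.

tau_b = -0.0667 (C=7, D=8), p = 1.000000, fail to reject H0.


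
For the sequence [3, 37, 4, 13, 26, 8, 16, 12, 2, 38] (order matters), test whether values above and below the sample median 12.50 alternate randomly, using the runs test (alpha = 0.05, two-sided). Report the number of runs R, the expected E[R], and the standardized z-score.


Step 1: Compute median = 12.50; label A = above, B = below.
Labels in order: BABAABABBA  (n_A = 5, n_B = 5)
Step 2: Count runs R = 8.
Step 3: Under H0 (random ordering), E[R] = 2*n_A*n_B/(n_A+n_B) + 1 = 2*5*5/10 + 1 = 6.0000.
        Var[R] = 2*n_A*n_B*(2*n_A*n_B - n_A - n_B) / ((n_A+n_B)^2 * (n_A+n_B-1)) = 2000/900 = 2.2222.
        SD[R] = 1.4907.
Step 4: Continuity-corrected z = (R - 0.5 - E[R]) / SD[R] = (8 - 0.5 - 6.0000) / 1.4907 = 1.0062.
Step 5: Two-sided p-value via normal approximation = 2*(1 - Phi(|z|)) = 0.314305.
Step 6: alpha = 0.05. fail to reject H0.

R = 8, z = 1.0062, p = 0.314305, fail to reject H0.


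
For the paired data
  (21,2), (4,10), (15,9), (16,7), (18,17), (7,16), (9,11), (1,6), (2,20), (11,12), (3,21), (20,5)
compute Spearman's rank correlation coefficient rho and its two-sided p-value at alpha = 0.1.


Step 1: Rank x and y separately (midranks; no ties here).
rank(x): 21->12, 4->4, 15->8, 16->9, 18->10, 7->5, 9->6, 1->1, 2->2, 11->7, 3->3, 20->11
rank(y): 2->1, 10->6, 9->5, 7->4, 17->10, 16->9, 11->7, 6->3, 20->11, 12->8, 21->12, 5->2
Step 2: d_i = R_x(i) - R_y(i); compute d_i^2.
  (12-1)^2=121, (4-6)^2=4, (8-5)^2=9, (9-4)^2=25, (10-10)^2=0, (5-9)^2=16, (6-7)^2=1, (1-3)^2=4, (2-11)^2=81, (7-8)^2=1, (3-12)^2=81, (11-2)^2=81
sum(d^2) = 424.
Step 3: rho = 1 - 6*424 / (12*(12^2 - 1)) = 1 - 2544/1716 = -0.482517.
Step 4: Under H0, t = rho * sqrt((n-2)/(1-rho^2)) = -1.7421 ~ t(10).
Step 5: Two-sided p-value from the t-distribution with 10 df = 0.112109.
Step 6: alpha = 0.1. fail to reject H0.

rho = -0.4825, p = 0.112109, fail to reject H0 at alpha = 0.1.


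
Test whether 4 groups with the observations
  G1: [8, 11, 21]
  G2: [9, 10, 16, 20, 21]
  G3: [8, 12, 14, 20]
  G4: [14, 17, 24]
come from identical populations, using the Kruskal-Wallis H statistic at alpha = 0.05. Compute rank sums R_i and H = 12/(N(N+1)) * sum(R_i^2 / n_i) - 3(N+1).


Step 1: Combine all N = 15 observations and assign midranks.
sorted (value, group, rank): (8,G1,1.5), (8,G3,1.5), (9,G2,3), (10,G2,4), (11,G1,5), (12,G3,6), (14,G3,7.5), (14,G4,7.5), (16,G2,9), (17,G4,10), (20,G2,11.5), (20,G3,11.5), (21,G1,13.5), (21,G2,13.5), (24,G4,15)
Step 2: Sum ranks within each group.
R_1 = 20 (n_1 = 3)
R_2 = 41 (n_2 = 5)
R_3 = 26.5 (n_3 = 4)
R_4 = 32.5 (n_4 = 3)
Step 3: H = 12/(N(N+1)) * sum(R_i^2/n_i) - 3(N+1)
     = 12/(15*16) * (20^2/3 + 41^2/5 + 26.5^2/4 + 32.5^2/3) - 3*16
     = 0.050000 * 997.179 - 48
     = 1.858958.
Step 4: Ties present; correction factor C = 1 - 24/(15^3 - 15) = 0.992857. Corrected H = 1.858958 / 0.992857 = 1.872332.
Step 5: Under H0, H ~ chi^2(3); p-value = 0.599323.
Step 6: alpha = 0.05. fail to reject H0.

H = 1.8723, df = 3, p = 0.599323, fail to reject H0.


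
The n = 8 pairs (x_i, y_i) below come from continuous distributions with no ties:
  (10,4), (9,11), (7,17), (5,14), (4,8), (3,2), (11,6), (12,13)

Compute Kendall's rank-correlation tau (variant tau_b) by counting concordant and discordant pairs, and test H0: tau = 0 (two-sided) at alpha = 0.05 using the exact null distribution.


Step 1: Enumerate the 28 unordered pairs (i,j) with i<j and classify each by sign(x_j-x_i) * sign(y_j-y_i).
  (1,2):dx=-1,dy=+7->D; (1,3):dx=-3,dy=+13->D; (1,4):dx=-5,dy=+10->D; (1,5):dx=-6,dy=+4->D
  (1,6):dx=-7,dy=-2->C; (1,7):dx=+1,dy=+2->C; (1,8):dx=+2,dy=+9->C; (2,3):dx=-2,dy=+6->D
  (2,4):dx=-4,dy=+3->D; (2,5):dx=-5,dy=-3->C; (2,6):dx=-6,dy=-9->C; (2,7):dx=+2,dy=-5->D
  (2,8):dx=+3,dy=+2->C; (3,4):dx=-2,dy=-3->C; (3,5):dx=-3,dy=-9->C; (3,6):dx=-4,dy=-15->C
  (3,7):dx=+4,dy=-11->D; (3,8):dx=+5,dy=-4->D; (4,5):dx=-1,dy=-6->C; (4,6):dx=-2,dy=-12->C
  (4,7):dx=+6,dy=-8->D; (4,8):dx=+7,dy=-1->D; (5,6):dx=-1,dy=-6->C; (5,7):dx=+7,dy=-2->D
  (5,8):dx=+8,dy=+5->C; (6,7):dx=+8,dy=+4->C; (6,8):dx=+9,dy=+11->C; (7,8):dx=+1,dy=+7->C
Step 2: C = 16, D = 12, total pairs = 28.
Step 3: tau = (C - D)/(n(n-1)/2) = (16 - 12)/28 = 0.142857.
Step 4: Exact two-sided p-value (enumerate n! = 40320 permutations of y under H0): p = 0.719544.
Step 5: alpha = 0.05. fail to reject H0.

tau_b = 0.1429 (C=16, D=12), p = 0.719544, fail to reject H0.
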